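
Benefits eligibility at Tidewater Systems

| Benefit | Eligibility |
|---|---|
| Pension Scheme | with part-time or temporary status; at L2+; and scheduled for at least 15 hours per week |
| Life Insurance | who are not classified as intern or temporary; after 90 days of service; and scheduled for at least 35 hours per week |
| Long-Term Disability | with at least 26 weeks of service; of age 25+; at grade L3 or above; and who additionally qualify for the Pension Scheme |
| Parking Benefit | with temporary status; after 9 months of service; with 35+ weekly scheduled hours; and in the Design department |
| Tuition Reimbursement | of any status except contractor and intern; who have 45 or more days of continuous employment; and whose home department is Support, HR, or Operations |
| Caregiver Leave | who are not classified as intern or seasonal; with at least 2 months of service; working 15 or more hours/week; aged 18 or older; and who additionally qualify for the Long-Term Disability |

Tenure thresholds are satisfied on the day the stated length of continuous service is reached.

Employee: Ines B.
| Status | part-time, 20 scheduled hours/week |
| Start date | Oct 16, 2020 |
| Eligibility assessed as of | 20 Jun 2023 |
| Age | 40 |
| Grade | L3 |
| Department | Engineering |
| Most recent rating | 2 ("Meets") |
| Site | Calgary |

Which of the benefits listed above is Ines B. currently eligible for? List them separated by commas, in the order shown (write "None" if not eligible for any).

Pension Scheme, Long-Term Disability, Caregiver Leave

Service from Oct 16, 2020 to 20 Jun 2023: 977 days.
Pension Scheme — status part-time ✓; grade L3 ≥ L2 ✓; 20 hrs/wk ≥ 15 ✓ → eligible.
Life Insurance — status part-time ✓ (not excluded); service 977 days ≥ 90 days ✓; 20 hrs/wk < 35 ✗ → not eligible.
Long-Term Disability — service 977 days ≥ 26 weeks (≈182 days) ✓; age 40 ≥ 25 ✓; grade L3 ≥ L3 ✓; eligible for Pension Scheme ✓ → eligible.
Parking Benefit — status part-time ✗ (requires temporary) → not eligible.
Tuition Reimbursement — status part-time ✓ (not excluded); service 977 days ≥ 45 days ✓; dept Engineering ✗ → not eligible.
Caregiver Leave — status part-time ✓ (not excluded); service 977 days ≥ 2 months (≈60 days) ✓; 20 hrs/wk ≥ 15 ✓; age 40 ≥ 18 ✓; eligible for Long-Term Disability ✓ → eligible.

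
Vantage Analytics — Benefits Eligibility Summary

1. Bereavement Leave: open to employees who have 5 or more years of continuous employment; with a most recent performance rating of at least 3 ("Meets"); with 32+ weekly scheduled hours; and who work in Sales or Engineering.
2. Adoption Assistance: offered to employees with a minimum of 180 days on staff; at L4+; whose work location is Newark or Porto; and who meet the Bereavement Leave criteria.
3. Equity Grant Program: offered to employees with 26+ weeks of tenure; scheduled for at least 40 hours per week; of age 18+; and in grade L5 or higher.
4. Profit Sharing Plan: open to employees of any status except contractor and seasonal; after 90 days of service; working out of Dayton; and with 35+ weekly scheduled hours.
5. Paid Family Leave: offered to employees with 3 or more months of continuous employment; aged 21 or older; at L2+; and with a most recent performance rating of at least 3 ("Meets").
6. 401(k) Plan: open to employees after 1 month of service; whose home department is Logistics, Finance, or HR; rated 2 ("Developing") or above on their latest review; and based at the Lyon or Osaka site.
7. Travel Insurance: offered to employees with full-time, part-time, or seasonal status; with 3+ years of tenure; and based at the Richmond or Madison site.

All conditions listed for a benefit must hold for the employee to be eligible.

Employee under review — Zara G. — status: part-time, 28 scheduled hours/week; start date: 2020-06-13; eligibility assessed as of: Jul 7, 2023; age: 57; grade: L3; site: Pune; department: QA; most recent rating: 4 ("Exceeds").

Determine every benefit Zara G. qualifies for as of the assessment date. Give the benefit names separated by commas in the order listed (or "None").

Paid Family Leave

Service from 2020-06-13 to Jul 7, 2023: 1119 days.
Bereavement Leave — service 1119 days < 5 years (≈1825 days) ✗ → not eligible.
Adoption Assistance — service 1119 days ≥ 180 days ✓; grade L3 < L4 ✗ → not eligible.
Equity Grant Program — service 1119 days ≥ 26 weeks (≈182 days) ✓; 28 hrs/wk < 40 ✗ → not eligible.
Profit Sharing Plan — status part-time ✓ (not excluded); service 1119 days ≥ 90 days ✓; site Pune ✗ (not Dayton) → not eligible.
Paid Family Leave — service 1119 days ≥ 3 months (≈90 days) ✓; age 57 ≥ 21 ✓; grade L3 ≥ L2 ✓; rating 4 ≥ 3 ✓ → eligible.
401(k) Plan — service 1119 days ≥ 1 month (≈30 days) ✓; dept QA ✗ → not eligible.
Travel Insurance — status part-time ✓; service 1119 days ≥ 3 years (≈1095 days) ✓; site Pune ✗ (not Richmond or Madison) → not eligible.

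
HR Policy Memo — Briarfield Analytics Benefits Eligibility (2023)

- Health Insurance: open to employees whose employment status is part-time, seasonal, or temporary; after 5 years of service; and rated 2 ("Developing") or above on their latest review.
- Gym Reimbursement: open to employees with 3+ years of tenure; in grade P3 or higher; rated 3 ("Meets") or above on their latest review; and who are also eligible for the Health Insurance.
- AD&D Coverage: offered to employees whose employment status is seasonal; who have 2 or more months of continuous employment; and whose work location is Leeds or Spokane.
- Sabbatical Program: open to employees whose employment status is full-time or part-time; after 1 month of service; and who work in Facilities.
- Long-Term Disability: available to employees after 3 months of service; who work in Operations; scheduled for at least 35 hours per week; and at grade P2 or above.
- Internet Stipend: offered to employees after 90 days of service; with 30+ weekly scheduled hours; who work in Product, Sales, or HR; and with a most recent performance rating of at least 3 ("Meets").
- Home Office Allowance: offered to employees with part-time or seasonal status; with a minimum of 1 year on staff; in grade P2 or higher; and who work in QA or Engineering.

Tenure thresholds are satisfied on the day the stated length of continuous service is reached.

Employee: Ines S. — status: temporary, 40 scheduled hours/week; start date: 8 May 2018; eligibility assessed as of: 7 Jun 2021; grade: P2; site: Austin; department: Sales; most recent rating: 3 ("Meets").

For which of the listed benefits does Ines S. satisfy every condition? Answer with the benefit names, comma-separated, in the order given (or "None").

Service from 8 May 2018 to 7 Jun 2021: 1126 days.
Health Insurance — status temporary ✓; service 1126 days < 5 years (≈1825 days) ✗ → not eligible.
Gym Reimbursement — service 1126 days ≥ 3 years (≈1095 days) ✓; grade P2 < P3 ✗ → not eligible.
AD&D Coverage — status temporary ✗ (requires seasonal) → not eligible.
Sabbatical Program — status temporary ✗ (requires full-time or part-time) → not eligible.
Long-Term Disability — service 1126 days ≥ 3 months (≈90 days) ✓; dept Sales ✗ → not eligible.
Internet Stipend — service 1126 days ≥ 90 days ✓; 40 hrs/wk ≥ 30 ✓; dept Sales ✓; rating 3 ≥ 3 ✓ → eligible.
Home Office Allowance — status temporary ✗ (requires part-time or seasonal) → not eligible.

Internet Stipend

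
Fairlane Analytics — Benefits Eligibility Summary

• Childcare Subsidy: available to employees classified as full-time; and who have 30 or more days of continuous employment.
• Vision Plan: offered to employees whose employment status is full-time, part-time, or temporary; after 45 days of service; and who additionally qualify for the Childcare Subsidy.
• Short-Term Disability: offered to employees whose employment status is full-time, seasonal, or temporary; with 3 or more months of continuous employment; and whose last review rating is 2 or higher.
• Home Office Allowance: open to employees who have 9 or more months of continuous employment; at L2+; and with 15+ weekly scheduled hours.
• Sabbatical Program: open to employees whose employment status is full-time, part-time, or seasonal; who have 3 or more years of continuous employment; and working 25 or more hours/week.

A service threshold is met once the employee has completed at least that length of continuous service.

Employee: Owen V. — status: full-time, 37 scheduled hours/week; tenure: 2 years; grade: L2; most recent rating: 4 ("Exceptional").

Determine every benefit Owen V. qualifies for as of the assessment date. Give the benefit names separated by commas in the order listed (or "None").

Childcare Subsidy — status full-time ✓; service 2 years ≥ 30 days ✓ → eligible.
Vision Plan — status full-time ✓; service 2 years ≥ 45 days ✓; eligible for Childcare Subsidy ✓ → eligible.
Short-Term Disability — status full-time ✓; service 2 years ≥ 3 months (≈90 days) ✓; rating 4 ≥ 2 ✓ → eligible.
Home Office Allowance — service 2 years ≥ 9 months (≈270 days) ✓; grade L2 ≥ L2 ✓; 37 hrs/wk ≥ 15 ✓ → eligible.
Sabbatical Program — status full-time ✓; service 2 years < 3 years ✗ → not eligible.

Childcare Subsidy, Vision Plan, Short-Term Disability, Home Office Allowance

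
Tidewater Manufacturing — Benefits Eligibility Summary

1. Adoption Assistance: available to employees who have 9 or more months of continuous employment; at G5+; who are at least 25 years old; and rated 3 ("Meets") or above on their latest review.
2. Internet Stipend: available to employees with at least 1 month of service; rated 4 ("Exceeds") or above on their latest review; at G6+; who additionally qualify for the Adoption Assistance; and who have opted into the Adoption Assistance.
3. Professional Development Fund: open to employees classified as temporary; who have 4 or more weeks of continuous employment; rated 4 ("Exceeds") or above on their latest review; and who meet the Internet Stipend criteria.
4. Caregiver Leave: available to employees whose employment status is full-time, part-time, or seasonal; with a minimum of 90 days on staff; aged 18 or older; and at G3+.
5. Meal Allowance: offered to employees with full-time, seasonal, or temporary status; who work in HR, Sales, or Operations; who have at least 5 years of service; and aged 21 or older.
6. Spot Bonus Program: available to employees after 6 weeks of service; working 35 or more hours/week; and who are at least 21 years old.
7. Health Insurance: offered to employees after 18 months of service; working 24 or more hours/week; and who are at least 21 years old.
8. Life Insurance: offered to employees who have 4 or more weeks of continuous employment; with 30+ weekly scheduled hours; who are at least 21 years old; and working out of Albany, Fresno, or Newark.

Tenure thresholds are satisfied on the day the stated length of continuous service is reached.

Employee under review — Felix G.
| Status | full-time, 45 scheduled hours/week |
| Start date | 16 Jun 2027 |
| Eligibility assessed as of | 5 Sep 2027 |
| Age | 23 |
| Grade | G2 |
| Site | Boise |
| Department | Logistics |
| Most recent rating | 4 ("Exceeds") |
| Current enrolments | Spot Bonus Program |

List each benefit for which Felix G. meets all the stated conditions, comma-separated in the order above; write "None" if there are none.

Spot Bonus Program

Service from 16 Jun 2027 to 5 Sep 2027: 81 days.
Adoption Assistance — service 81 days < 9 months (≈270 days) ✗ → not eligible.
Internet Stipend — service 81 days ≥ 1 month (≈30 days) ✓; rating 4 ≥ 4 ✓; grade G2 < G6 ✗ → not eligible.
Professional Development Fund — status full-time ✗ (requires temporary) → not eligible.
Caregiver Leave — status full-time ✓; service 81 days < 90 days ✗ → not eligible.
Meal Allowance — status full-time ✓; dept Logistics ✗ → not eligible.
Spot Bonus Program — service 81 days ≥ 6 weeks (≈42 days) ✓; 45 hrs/wk ≥ 35 ✓; age 23 ≥ 21 ✓ → eligible.
Health Insurance — service 81 days < 18 months (≈540 days) ✗ → not eligible.
Life Insurance — service 81 days ≥ 4 weeks (≈28 days) ✓; 45 hrs/wk ≥ 30 ✓; age 23 ≥ 21 ✓; site Boise ✗ (not Albany, Fresno, or Newark) → not eligible.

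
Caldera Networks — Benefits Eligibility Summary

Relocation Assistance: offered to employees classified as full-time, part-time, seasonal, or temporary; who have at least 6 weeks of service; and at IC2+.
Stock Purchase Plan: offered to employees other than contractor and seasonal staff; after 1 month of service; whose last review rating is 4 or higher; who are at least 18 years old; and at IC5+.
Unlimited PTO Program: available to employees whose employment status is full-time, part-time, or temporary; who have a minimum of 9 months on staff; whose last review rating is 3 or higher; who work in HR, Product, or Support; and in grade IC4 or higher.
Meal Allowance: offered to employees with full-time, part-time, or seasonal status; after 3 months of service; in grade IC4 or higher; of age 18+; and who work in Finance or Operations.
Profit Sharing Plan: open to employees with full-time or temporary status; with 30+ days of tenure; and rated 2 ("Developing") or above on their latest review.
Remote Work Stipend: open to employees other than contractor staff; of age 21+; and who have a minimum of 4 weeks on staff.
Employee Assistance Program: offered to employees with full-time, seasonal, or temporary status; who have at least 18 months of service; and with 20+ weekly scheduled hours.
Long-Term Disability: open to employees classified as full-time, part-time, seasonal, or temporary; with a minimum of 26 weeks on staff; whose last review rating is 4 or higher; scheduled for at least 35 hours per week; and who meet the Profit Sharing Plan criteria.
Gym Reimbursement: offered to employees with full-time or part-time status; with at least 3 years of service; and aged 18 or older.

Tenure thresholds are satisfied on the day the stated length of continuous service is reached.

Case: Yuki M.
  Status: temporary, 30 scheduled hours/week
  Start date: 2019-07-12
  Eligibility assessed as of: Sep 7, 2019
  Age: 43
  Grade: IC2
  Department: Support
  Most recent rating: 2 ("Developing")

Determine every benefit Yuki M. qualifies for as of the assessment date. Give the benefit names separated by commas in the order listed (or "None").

Relocation Assistance, Profit Sharing Plan, Remote Work Stipend

Service from 2019-07-12 to Sep 7, 2019: 57 days.
Relocation Assistance — status temporary ✓; service 57 days ≥ 6 weeks (≈42 days) ✓; grade IC2 ≥ IC2 ✓ → eligible.
Stock Purchase Plan — status temporary ✓ (not excluded); service 57 days ≥ 1 month (≈30 days) ✓; rating 2 < 4 ✗ → not eligible.
Unlimited PTO Program — status temporary ✓; service 57 days < 9 months (≈270 days) ✗ → not eligible.
Meal Allowance — status temporary ✗ (requires full-time, part-time, or seasonal) → not eligible.
Profit Sharing Plan — status temporary ✓; service 57 days ≥ 30 days ✓; rating 2 ≥ 2 ✓ → eligible.
Remote Work Stipend — status temporary ✓ (not excluded); age 43 ≥ 21 ✓; service 57 days ≥ 4 weeks (≈28 days) ✓ → eligible.
Employee Assistance Program — status temporary ✓; service 57 days < 18 months (≈540 days) ✗ → not eligible.
Long-Term Disability — status temporary ✓; service 57 days < 26 weeks (≈182 days) ✗ → not eligible.
Gym Reimbursement — status temporary ✗ (requires full-time or part-time) → not eligible.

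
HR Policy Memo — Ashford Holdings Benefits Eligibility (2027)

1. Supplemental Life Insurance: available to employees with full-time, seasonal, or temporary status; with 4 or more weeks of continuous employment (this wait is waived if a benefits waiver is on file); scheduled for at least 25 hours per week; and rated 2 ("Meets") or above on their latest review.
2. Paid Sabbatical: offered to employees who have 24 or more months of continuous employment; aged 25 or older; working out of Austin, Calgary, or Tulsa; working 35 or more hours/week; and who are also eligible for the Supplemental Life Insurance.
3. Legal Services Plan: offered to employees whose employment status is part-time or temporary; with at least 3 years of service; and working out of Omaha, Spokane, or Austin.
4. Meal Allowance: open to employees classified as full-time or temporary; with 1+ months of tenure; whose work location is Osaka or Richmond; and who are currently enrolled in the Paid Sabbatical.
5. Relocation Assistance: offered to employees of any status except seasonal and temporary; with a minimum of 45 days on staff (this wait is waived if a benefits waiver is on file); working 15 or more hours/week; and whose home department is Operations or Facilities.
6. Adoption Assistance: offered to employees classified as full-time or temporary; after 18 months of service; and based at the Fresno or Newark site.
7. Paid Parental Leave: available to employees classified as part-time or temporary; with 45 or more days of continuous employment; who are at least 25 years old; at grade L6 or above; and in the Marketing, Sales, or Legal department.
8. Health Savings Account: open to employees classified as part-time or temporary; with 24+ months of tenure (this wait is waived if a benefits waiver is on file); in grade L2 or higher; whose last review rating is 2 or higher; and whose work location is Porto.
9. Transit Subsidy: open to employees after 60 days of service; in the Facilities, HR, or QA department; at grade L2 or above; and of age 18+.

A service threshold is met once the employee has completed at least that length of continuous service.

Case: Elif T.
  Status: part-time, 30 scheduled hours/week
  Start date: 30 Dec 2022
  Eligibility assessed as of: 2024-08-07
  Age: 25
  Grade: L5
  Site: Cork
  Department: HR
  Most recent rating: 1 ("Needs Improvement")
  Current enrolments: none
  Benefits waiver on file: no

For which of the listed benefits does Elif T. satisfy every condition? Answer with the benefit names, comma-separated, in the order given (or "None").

Service from 30 Dec 2022 to 2024-08-07: 586 days.
Supplemental Life Insurance — status part-time ✗ (requires full-time, seasonal, or temporary) → not eligible.
Paid Sabbatical — service 586 days < 24 months (≈720 days) ✗ → not eligible.
Legal Services Plan — status part-time ✓; service 586 days < 3 years (≈1095 days) ✗ → not eligible.
Meal Allowance — status part-time ✗ (requires full-time or temporary) → not eligible.
Relocation Assistance — status part-time ✓ (not excluded); no waiver, service 586 days ≥ 45 days ✓; 30 hrs/wk ≥ 15 ✓; dept HR ✗ → not eligible.
Adoption Assistance — status part-time ✗ (requires full-time or temporary) → not eligible.
Paid Parental Leave — status part-time ✓; service 586 days ≥ 45 days ✓; age 25 ≥ 25 ✓; grade L5 < L6 ✗ → not eligible.
Health Savings Account — status part-time ✓; no waiver, service 586 days < 24 months (≈720 days) ✗ → not eligible.
Transit Subsidy — service 586 days ≥ 60 days ✓; dept HR ✓; grade L5 ≥ L2 ✓; age 25 ≥ 18 ✓ → eligible.

Transit Subsidy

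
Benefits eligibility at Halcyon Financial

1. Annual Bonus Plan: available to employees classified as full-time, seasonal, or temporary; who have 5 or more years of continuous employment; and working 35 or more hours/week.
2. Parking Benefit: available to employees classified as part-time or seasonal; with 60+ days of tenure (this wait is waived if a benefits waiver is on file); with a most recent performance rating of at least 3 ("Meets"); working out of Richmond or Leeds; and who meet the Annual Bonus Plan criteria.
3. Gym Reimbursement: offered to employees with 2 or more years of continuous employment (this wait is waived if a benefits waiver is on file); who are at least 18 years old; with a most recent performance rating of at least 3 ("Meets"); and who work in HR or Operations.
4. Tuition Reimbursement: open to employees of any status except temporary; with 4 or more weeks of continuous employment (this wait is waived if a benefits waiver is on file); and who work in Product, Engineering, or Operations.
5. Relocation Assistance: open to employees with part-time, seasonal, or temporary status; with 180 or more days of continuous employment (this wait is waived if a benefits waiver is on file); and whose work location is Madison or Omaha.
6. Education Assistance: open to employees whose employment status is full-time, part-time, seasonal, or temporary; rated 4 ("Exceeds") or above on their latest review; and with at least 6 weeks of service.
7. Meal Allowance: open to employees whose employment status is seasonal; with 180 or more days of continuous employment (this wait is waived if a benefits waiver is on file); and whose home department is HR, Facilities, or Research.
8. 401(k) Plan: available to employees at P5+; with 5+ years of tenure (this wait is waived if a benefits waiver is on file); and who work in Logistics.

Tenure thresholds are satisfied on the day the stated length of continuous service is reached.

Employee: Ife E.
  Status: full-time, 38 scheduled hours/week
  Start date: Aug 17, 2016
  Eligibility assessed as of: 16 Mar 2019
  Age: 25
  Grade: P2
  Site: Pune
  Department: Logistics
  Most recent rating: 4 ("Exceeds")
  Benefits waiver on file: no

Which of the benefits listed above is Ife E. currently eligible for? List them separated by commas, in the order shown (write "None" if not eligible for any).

Education Assistance

Service from Aug 17, 2016 to 16 Mar 2019: 941 days.
Annual Bonus Plan — status full-time ✓; service 941 days < 5 years (≈1825 days) ✗ → not eligible.
Parking Benefit — status full-time ✗ (requires part-time or seasonal) → not eligible.
Gym Reimbursement — no waiver, service 941 days ≥ 2 years (≈730 days) ✓; age 25 ≥ 18 ✓; rating 4 ≥ 3 ✓; dept Logistics ✗ → not eligible.
Tuition Reimbursement — status full-time ✓ (not excluded); no waiver, service 941 days ≥ 4 weeks (≈28 days) ✓; dept Logistics ✗ → not eligible.
Relocation Assistance — status full-time ✗ (requires part-time, seasonal, or temporary) → not eligible.
Education Assistance — status full-time ✓; rating 4 ≥ 4 ✓; service 941 days ≥ 6 weeks (≈42 days) ✓ → eligible.
Meal Allowance — status full-time ✗ (requires seasonal) → not eligible.
401(k) Plan — grade P2 < P5 ✗ → not eligible.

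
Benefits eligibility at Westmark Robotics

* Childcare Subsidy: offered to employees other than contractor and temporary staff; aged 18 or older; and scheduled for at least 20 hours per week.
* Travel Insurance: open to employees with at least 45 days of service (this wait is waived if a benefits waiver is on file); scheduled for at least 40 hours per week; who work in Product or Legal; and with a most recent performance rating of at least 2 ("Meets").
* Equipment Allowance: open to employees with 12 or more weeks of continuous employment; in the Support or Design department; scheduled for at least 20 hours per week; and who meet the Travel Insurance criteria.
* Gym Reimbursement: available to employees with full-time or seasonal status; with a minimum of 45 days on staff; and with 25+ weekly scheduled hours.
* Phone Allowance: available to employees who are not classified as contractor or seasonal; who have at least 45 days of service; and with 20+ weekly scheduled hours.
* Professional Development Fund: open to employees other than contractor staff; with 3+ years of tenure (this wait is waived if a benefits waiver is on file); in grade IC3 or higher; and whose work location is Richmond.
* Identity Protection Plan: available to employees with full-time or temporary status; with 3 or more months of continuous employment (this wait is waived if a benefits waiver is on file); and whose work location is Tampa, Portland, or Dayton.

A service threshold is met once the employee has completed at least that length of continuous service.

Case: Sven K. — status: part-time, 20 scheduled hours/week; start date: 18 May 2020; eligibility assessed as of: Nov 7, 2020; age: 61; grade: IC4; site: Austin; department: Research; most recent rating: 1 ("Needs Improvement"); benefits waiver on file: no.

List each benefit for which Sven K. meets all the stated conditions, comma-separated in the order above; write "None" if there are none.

Childcare Subsidy, Phone Allowance

Service from 18 May 2020 to Nov 7, 2020: 173 days.
Childcare Subsidy — status part-time ✓ (not excluded); age 61 ≥ 18 ✓; 20 hrs/wk ≥ 20 ✓ → eligible.
Travel Insurance — no waiver, service 173 days ≥ 45 days ✓; 20 hrs/wk < 40 ✗ → not eligible.
Equipment Allowance — service 173 days ≥ 12 weeks (≈84 days) ✓; dept Research ✗ → not eligible.
Gym Reimbursement — status part-time ✗ (requires full-time or seasonal) → not eligible.
Phone Allowance — status part-time ✓ (not excluded); service 173 days ≥ 45 days ✓; 20 hrs/wk ≥ 20 ✓ → eligible.
Professional Development Fund — status part-time ✓ (not excluded); no waiver, service 173 days < 3 years (≈1095 days) ✗ → not eligible.
Identity Protection Plan — status part-time ✗ (requires full-time or temporary) → not eligible.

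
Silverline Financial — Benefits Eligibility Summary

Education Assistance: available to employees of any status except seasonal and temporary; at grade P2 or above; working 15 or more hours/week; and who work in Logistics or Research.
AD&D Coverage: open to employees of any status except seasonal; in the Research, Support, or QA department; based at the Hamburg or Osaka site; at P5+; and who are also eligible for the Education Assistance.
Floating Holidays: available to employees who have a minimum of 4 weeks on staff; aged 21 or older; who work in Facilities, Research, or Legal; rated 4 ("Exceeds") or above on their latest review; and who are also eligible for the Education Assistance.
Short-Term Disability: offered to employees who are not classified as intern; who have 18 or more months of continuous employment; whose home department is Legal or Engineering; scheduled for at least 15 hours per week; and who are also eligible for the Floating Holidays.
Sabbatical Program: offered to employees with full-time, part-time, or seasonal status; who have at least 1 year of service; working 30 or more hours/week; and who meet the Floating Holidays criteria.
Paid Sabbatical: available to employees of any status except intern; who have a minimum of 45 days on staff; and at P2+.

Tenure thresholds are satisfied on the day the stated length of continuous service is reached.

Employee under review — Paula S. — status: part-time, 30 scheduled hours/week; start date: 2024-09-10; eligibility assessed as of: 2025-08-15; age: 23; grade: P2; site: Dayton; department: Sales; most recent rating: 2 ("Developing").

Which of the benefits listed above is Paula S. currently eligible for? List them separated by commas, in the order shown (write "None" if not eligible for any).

Paid Sabbatical

Service from 2024-09-10 to 2025-08-15: 339 days.
Education Assistance — status part-time ✓ (not excluded); grade P2 ≥ P2 ✓; 30 hrs/wk ≥ 15 ✓; dept Sales ✗ → not eligible.
AD&D Coverage — status part-time ✓ (not excluded); dept Sales ✗ → not eligible.
Floating Holidays — service 339 days ≥ 4 weeks (≈28 days) ✓; age 23 ≥ 21 ✓; dept Sales ✗ → not eligible.
Short-Term Disability — status part-time ✓ (not excluded); service 339 days < 18 months (≈540 days) ✗ → not eligible.
Sabbatical Program — status part-time ✓; service 339 days < 1 year (≈365 days) ✗ → not eligible.
Paid Sabbatical — status part-time ✓ (not excluded); service 339 days ≥ 45 days ✓; grade P2 ≥ P2 ✓ → eligible.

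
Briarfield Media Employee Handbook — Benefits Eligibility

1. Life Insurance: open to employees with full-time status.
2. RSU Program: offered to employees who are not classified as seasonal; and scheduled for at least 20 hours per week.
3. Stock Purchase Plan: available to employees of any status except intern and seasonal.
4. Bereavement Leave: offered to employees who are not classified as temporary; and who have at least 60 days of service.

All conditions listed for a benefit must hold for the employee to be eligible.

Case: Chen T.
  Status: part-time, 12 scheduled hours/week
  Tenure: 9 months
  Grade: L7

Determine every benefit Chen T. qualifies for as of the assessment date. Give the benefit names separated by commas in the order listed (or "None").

Life Insurance — status part-time ✗ (requires full-time) → not eligible.
RSU Program — status part-time ✓ (not excluded); 12 hrs/wk < 20 ✗ → not eligible.
Stock Purchase Plan — status part-time ✓ (not excluded) → eligible.
Bereavement Leave — status part-time ✓ (not excluded); service 9 months ≥ 60 days ✓ → eligible.

Stock Purchase Plan, Bereavement Leave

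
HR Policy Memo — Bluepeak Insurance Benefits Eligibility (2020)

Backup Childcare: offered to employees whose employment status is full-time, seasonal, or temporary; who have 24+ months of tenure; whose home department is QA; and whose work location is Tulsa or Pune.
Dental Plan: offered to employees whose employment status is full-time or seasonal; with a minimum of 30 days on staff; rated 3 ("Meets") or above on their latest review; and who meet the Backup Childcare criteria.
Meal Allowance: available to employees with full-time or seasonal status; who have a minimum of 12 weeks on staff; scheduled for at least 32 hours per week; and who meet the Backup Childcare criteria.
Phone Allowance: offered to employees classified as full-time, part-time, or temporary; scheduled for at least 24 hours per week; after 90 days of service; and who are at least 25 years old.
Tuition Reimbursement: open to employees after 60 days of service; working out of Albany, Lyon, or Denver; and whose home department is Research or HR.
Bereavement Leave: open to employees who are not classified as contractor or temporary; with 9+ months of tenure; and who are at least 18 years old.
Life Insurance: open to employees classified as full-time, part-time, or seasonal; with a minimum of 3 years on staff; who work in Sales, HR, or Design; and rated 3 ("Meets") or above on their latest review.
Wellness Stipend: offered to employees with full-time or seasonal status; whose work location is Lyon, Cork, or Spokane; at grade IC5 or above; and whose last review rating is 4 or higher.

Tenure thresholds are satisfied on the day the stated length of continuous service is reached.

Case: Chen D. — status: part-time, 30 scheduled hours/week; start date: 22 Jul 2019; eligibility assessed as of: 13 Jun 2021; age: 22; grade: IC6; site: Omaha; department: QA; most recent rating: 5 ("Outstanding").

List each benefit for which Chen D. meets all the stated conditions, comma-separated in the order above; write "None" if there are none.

Service from 22 Jul 2019 to 13 Jun 2021: 692 days.
Backup Childcare — status part-time ✗ (requires full-time, seasonal, or temporary) → not eligible.
Dental Plan — status part-time ✗ (requires full-time or seasonal) → not eligible.
Meal Allowance — status part-time ✗ (requires full-time or seasonal) → not eligible.
Phone Allowance — status part-time ✓; 30 hrs/wk ≥ 24 ✓; service 692 days ≥ 90 days ✓; age 22 < 25 ✗ → not eligible.
Tuition Reimbursement — service 692 days ≥ 60 days ✓; site Omaha ✗ (not Albany, Lyon, or Denver) → not eligible.
Bereavement Leave — status part-time ✓ (not excluded); service 692 days ≥ 9 months (≈270 days) ✓; age 22 ≥ 18 ✓ → eligible.
Life Insurance — status part-time ✓; service 692 days < 3 years (≈1095 days) ✗ → not eligible.
Wellness Stipend — status part-time ✗ (requires full-time or seasonal) → not eligible.

Bereavement Leave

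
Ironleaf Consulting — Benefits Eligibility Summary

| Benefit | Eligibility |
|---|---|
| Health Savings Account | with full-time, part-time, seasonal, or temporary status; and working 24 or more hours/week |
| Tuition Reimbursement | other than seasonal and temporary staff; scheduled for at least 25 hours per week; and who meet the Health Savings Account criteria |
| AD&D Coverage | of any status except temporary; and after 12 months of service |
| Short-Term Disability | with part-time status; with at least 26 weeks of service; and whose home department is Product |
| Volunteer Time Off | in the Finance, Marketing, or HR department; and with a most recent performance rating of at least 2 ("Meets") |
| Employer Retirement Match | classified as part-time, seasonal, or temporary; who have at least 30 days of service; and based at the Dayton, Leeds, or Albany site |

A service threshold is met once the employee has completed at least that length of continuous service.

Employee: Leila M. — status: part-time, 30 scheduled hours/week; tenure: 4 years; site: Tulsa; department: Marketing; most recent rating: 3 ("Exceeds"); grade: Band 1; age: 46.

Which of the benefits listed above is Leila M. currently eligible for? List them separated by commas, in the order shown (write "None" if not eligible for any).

Health Savings Account, Tuition Reimbursement, AD&D Coverage, Volunteer Time Off

Health Savings Account — status part-time ✓; 30 hrs/wk ≥ 24 ✓ → eligible.
Tuition Reimbursement — status part-time ✓ (not excluded); 30 hrs/wk ≥ 25 ✓; eligible for Health Savings Account ✓ → eligible.
AD&D Coverage — status part-time ✓ (not excluded); service 4 years ≥ 12 months (≈360 days) ✓ → eligible.
Short-Term Disability — status part-time ✓; service 4 years ≥ 26 weeks (≈182 days) ✓; dept Marketing ✗ → not eligible.
Volunteer Time Off — dept Marketing ✓; rating 3 ≥ 2 ✓ → eligible.
Employer Retirement Match — status part-time ✓; service 4 years ≥ 30 days ✓; site Tulsa ✗ (not Dayton, Leeds, or Albany) → not eligible.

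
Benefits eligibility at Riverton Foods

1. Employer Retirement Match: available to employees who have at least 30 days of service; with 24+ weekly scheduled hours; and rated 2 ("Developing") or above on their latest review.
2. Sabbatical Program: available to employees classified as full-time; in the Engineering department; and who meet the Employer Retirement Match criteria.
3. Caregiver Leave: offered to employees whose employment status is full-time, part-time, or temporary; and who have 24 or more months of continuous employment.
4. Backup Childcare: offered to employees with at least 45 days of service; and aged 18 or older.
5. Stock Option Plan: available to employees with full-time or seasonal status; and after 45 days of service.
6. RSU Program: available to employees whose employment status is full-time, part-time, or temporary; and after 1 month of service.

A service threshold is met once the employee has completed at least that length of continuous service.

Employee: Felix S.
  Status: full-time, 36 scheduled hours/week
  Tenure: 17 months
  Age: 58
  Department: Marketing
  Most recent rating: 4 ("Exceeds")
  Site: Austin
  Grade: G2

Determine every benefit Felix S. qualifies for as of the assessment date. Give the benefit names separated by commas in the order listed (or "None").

Employer Retirement Match — service 17 months ≥ 30 days ✓; 36 hrs/wk ≥ 24 ✓; rating 4 ≥ 2 ✓ → eligible.
Sabbatical Program — status full-time ✓; dept Marketing ✗ → not eligible.
Caregiver Leave — status full-time ✓; service 17 months < 24 months ✗ → not eligible.
Backup Childcare — service 17 months ≥ 45 days ✓; age 58 ≥ 18 ✓ → eligible.
Stock Option Plan — status full-time ✓; service 17 months ≥ 45 days ✓ → eligible.
RSU Program — status full-time ✓; service 17 months ≥ 1 month ✓ → eligible.

Employer Retirement Match, Backup Childcare, Stock Option Plan, RSU Program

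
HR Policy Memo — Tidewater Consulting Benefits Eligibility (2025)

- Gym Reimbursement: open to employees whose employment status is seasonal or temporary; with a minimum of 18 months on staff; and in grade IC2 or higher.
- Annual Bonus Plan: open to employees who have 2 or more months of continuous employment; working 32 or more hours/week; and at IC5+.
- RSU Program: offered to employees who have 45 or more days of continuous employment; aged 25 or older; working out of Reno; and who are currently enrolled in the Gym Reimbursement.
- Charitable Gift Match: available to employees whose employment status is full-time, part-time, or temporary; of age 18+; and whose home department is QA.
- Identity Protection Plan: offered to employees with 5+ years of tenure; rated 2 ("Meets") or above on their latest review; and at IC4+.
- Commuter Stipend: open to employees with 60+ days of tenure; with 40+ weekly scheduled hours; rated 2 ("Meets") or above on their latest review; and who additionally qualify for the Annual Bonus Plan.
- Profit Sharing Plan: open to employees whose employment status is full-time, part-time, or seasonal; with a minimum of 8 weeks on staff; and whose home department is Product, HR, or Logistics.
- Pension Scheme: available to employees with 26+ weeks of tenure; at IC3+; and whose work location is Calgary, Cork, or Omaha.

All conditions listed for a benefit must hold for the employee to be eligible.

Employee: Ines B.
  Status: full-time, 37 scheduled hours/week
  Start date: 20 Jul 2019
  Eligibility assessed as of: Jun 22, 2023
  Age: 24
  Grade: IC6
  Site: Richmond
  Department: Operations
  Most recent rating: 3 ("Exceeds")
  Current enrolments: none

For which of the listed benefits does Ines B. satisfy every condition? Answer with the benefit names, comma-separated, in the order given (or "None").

Annual Bonus Plan

Service from 20 Jul 2019 to Jun 22, 2023: 1433 days.
Gym Reimbursement — status full-time ✗ (requires seasonal or temporary) → not eligible.
Annual Bonus Plan — service 1433 days ≥ 2 months (≈60 days) ✓; 37 hrs/wk ≥ 32 ✓; grade IC6 ≥ IC5 ✓ → eligible.
RSU Program — service 1433 days ≥ 45 days ✓; age 24 < 25 ✗ → not eligible.
Charitable Gift Match — status full-time ✓; age 24 ≥ 18 ✓; dept Operations ✗ → not eligible.
Identity Protection Plan — service 1433 days < 5 years (≈1825 days) ✗ → not eligible.
Commuter Stipend — service 1433 days ≥ 60 days ✓; 37 hrs/wk < 40 ✗ → not eligible.
Profit Sharing Plan — status full-time ✓; service 1433 days ≥ 8 weeks (≈56 days) ✓; dept Operations ✗ → not eligible.
Pension Scheme — service 1433 days ≥ 26 weeks (≈182 days) ✓; grade IC6 ≥ IC3 ✓; site Richmond ✗ (not Calgary, Cork, or Omaha) → not eligible.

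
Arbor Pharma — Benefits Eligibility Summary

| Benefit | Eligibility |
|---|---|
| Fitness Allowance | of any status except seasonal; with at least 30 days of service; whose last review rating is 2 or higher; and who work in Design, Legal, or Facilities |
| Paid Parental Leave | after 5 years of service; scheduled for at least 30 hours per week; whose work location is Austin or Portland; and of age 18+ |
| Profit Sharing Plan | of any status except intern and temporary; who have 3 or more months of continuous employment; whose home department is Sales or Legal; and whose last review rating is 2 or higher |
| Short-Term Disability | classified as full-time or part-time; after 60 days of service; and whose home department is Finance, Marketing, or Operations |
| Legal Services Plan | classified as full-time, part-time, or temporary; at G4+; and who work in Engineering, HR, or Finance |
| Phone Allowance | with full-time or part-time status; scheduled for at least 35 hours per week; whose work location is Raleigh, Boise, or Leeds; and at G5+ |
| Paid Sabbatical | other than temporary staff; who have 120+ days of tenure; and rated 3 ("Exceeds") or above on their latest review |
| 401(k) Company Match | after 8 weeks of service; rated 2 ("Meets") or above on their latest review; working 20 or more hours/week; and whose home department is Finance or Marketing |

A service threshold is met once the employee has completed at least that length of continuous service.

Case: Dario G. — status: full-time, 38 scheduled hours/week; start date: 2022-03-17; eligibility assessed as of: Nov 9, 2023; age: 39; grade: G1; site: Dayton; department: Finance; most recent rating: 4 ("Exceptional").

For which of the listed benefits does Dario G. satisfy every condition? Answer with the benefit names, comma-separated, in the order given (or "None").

Service from 2022-03-17 to Nov 9, 2023: 602 days.
Fitness Allowance — status full-time ✓ (not excluded); service 602 days ≥ 30 days ✓; rating 4 ≥ 2 ✓; dept Finance ✗ → not eligible.
Paid Parental Leave — service 602 days < 5 years (≈1825 days) ✗ → not eligible.
Profit Sharing Plan — status full-time ✓ (not excluded); service 602 days ≥ 3 months (≈90 days) ✓; dept Finance ✗ → not eligible.
Short-Term Disability — status full-time ✓; service 602 days ≥ 60 days ✓; dept Finance ✓ → eligible.
Legal Services Plan — status full-time ✓; grade G1 < G4 ✗ → not eligible.
Phone Allowance — status full-time ✓; 38 hrs/wk ≥ 35 ✓; site Dayton ✗ (not Raleigh, Boise, or Leeds) → not eligible.
Paid Sabbatical — status full-time ✓ (not excluded); service 602 days ≥ 120 days ✓; rating 4 ≥ 3 ✓ → eligible.
401(k) Company Match — service 602 days ≥ 8 weeks (≈56 days) ✓; rating 4 ≥ 2 ✓; 38 hrs/wk ≥ 20 ✓; dept Finance ✓ → eligible.

Short-Term Disability, Paid Sabbatical, 401(k) Company Match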